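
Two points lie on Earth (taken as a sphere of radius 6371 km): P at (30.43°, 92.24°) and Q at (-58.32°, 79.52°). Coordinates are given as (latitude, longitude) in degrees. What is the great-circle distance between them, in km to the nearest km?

In radians: φ₁ = 0.5311, φ₂ = -1.0179, Δλ = -12.720° = -0.2220 rad.
cos c = sin φ₁ sin φ₂ + cos φ₁ cos φ₂ cos Δλ = (0.5065)(-0.8510) + (0.8622)(0.5252)(0.9755) = 0.01070,
so c = arccos(0.01070) = 1.56009 rad.
Distance = R·c = 6371 × 1.5601 ≈ 9939 km.

9939 km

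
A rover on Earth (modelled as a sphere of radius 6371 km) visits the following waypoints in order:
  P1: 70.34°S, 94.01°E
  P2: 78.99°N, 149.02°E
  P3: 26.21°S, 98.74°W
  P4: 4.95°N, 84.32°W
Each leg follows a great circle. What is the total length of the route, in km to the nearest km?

34093 km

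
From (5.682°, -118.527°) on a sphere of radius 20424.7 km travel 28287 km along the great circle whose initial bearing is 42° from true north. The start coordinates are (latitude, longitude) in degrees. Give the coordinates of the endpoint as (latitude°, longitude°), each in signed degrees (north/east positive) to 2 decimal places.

48.16°, -38.16°

Angular distance δ = d/R = 28287/20424.7 = 1.38494 rad; initial bearing θ = 0.7330 rad.
sin φ₂ = sin φ₁ cos δ + cos φ₁ sin δ cos θ = (0.0990)(0.1848) + (0.9951)(0.9828)(0.7431) = 0.7451, so φ₂ = 48.16°.
Δλ = atan2(sin θ sin δ cos φ₁, cos δ − sin φ₁ sin φ₂) = atan2(0.6544, 0.1110) = 80.371°.
λ₂ = -118.527° + 80.371° = -38.16°.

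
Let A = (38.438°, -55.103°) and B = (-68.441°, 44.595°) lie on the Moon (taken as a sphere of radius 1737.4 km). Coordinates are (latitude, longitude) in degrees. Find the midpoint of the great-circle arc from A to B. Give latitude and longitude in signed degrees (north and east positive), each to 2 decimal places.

Central angle δ = 2.2481 rad. Interpolating on the sphere with fraction f = 0.5:
P = [sin((1−f)δ)·A + sin(fδ)·B] / sin δ = 1.1573·A + 1.1573·B in Cartesian coordinates,
giving P = (0.8214, -0.4449, -0.3569), i.e. latitude -20.91°, longitude -28.44°.

-20.91°, -28.44°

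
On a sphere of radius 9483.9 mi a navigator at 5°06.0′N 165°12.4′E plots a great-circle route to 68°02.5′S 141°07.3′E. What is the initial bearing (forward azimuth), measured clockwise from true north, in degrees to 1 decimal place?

189.1°

Δλ = -24.085° = -0.4204 rad.
y = sin Δλ · cos φ₂ = (-0.4081)(0.3739) = -0.1526
x = cos φ₁ sin φ₂ − sin φ₁ cos φ₂ cos Δλ = (0.9960)(-0.9275) − (0.0889)(0.3739)(0.9129) = -0.9541
θ = atan2(y, x) = -170.91°; adding 360° gives 189.1°.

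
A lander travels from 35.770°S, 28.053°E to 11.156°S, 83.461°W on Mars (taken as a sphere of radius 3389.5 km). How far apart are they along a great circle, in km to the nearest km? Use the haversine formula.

5934 km

Let φ₁ = -0.6243 rad, φ₂ = -0.1947 rad, and Δλ = -1.9463 rad.
Haversine: a = sin²(Δφ/2) + cos φ₁ cos φ₂ sin²(Δλ/2) = 0.0454 + (0.8114)(0.9811)(0.6834) = 0.58942.
Central angle c = 2·arcsin(√a) = 1.75060 rad.
Distance = R·c = 3389.5 × 1.7506 ≈ 5934 km.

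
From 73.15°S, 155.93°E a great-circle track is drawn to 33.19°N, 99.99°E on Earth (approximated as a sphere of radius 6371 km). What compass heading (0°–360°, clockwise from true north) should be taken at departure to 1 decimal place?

With φ₁ = -1.2767, φ₂ = 0.5793, Δλ = -0.9763 rad, the forward-azimuth formula gives
θ = atan2( sin Δλ cos φ₂ , cos φ₁ sin φ₂ − sin φ₁ cos φ₂ cos Δλ ) = atan2(-0.6933, 0.6072) = -48.79°.
Adding 360° brings this into [0°, 360°): 311.2°.

311.2°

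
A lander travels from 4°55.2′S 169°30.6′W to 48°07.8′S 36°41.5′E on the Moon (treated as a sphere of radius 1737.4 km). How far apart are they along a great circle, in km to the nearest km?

3705 km

Let φ₁ = -0.0859 rad, φ₂ = -0.8400 rad, and Δλ = -2.6843 rad.
cos c = sin φ₁ sin φ₂ + cos φ₁ cos φ₂ cos Δλ = (-0.0858)(-0.7447) + (0.9963)(0.6674)(-0.8972) = -0.53279,
so c = arccos(-0.53279) = 2.13269 rad.
Distance = R·c = 1737.4 × 2.1327 ≈ 3705 km.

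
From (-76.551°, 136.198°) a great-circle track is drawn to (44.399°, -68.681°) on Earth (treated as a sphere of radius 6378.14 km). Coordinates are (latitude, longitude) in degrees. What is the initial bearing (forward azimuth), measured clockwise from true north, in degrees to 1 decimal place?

147.3°

Δλ = 155.121° = 2.7074 rad.
y = sin Δλ · cos φ₂ = (0.4207)(0.7145) = 0.3006
x = cos φ₁ sin φ₂ − sin φ₁ cos φ₂ cos Δλ = (0.2326)(0.6997) − (-0.9726)(0.7145)(-0.9072) = -0.4677
θ = atan2(y, x) = 147.27°, so the bearing is 147.3°.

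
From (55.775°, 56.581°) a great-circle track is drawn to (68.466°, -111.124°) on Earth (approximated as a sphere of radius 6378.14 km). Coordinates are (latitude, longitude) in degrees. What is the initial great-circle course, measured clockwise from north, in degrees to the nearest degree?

With φ₁ = 0.9735, φ₂ = 1.1950, Δλ = -2.9270 rad, the forward-azimuth formula gives
θ = atan2( sin Δλ cos φ₂ , cos φ₁ sin φ₂ − sin φ₁ cos φ₂ cos Δλ ) = atan2(-0.0782, 0.8197) = -5.45°.
Adding 360° brings this into [0°, 360°): 355°.

355°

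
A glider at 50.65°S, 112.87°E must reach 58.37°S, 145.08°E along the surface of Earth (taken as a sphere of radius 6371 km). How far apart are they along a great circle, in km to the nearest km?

Let φ₁ = -0.8840 rad, φ₂ = -1.0187 rad, and Δλ = 0.5622 rad.
cos c = sin φ₁ sin φ₂ + cos φ₁ cos φ₂ cos Δλ = (-0.7733)(-0.8515) + (0.6341)(0.5244)(0.8461) = 0.93976,
so c = arccos(0.93976) = 0.34886 rad.
Distance = R·c = 6371 × 0.3489 ≈ 2223 km.

2223 km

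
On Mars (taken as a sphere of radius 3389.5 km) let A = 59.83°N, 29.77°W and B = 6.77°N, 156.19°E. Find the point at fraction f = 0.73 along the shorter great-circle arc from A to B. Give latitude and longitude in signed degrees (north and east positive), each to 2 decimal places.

37.28°, 158.27°

The central angle between A and B is δ = 1.9763 rad.
With f = 0.73, the slerp weights are sin((1−f)δ)/sin δ = 0.5535 and sin(fδ)/sin δ = 1.0793.
Weighted sum of the unit vectors: (0.5535)·(0.4362,-0.2495,0.8645) + (1.0793)·(-0.9085,0.4009,0.1179) = (-0.7391, 0.2946, 0.6058).
Converting back: φ = atan2(z, √(x²+y²)) = 37.28°, λ = atan2(y, x) = 158.27°.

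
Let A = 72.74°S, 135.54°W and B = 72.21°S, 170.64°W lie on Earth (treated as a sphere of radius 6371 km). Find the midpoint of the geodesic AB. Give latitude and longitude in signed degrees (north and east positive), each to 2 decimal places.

-73.24°, -153.36°

Central angle δ = 0.1821 rad. Interpolating on the sphere with fraction f = 0.5:
P = [sin((1−f)δ)·A + sin(fδ)·B] / sin δ = 0.5021·A + 0.5021·B in Cartesian coordinates,
giving P = (-0.2577, -0.1293, -0.9575), i.e. latitude -73.24°, longitude -153.36°.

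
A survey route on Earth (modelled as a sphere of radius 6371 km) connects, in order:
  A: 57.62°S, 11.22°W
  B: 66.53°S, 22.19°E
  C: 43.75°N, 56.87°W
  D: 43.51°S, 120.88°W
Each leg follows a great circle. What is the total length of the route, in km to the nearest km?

27509 km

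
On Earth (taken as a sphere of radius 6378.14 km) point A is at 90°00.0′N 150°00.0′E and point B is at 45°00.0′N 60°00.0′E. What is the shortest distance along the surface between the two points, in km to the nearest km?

Let φ₁ = 1.5708 rad, φ₂ = 0.7854 rad, and Δλ = -1.5708 rad.
cos c = sin φ₁ sin φ₂ + cos φ₁ cos φ₂ cos Δλ = (1.0000)(0.7071) + (0.0000)(0.7071)(-0.0000) = 0.70711,
so c = arccos(0.70711) = 0.78540 rad.
Distance = R·c = 6378.14 × 0.7854 ≈ 5009 km.

5009 km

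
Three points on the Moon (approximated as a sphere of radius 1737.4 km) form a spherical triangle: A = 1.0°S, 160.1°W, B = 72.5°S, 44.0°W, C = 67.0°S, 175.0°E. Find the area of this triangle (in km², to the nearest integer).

Side lengths (central angles): a = 0.6655, b = 1.1913, c = 1.6867 rad; semiperimeter s = 1.7718.
By l'Huilier's theorem, tan(E/4) = √[tan(s/2) tan((s−a)/2) tan((s−b)/2) tan((s−c)/2)], giving spherical excess E = 0.3909 rad.
Area = E·R² = 0.3909 × (1737.4)² ≈ 1179877 km².

1179877 km²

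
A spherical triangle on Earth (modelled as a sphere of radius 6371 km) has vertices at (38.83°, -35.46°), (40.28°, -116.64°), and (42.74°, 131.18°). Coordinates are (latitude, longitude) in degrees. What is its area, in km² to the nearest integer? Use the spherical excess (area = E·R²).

Side lengths (central angles): a = 1.3415, b = 1.7023, c = 1.0512 rad; semiperimeter s = 2.0475.
By l'Huilier's theorem, tan(E/4) = √[tan(s/2) tan((s−a)/2) tan((s−b)/2) tan((s−c)/2)], giving spherical excess E = 0.9404 rad.
Area = E·R² = 0.9404 × (6371)² ≈ 38168493 km².

38168493 km²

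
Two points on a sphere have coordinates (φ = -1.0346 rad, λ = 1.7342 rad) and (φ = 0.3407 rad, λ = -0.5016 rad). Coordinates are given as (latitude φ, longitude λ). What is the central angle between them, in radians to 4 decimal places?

2.1949 rad

In radians: φ₁ = -1.0346, φ₂ = 0.3407, Δλ = -128.102° = -2.2358 rad.
cos c = sin φ₁ sin φ₂ + cos φ₁ cos φ₂ cos Δλ = (-0.8597)(0.3341) + (0.5109)(0.9425)(-0.6171) = -0.58437,
so c = arccos(-0.58437) = 2.19490 rad.
So the angular separation is 2.1949 rad.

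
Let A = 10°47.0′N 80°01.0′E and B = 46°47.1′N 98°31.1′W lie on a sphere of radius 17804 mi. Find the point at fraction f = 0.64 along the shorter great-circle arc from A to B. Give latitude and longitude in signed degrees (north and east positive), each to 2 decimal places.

88.55°, 26.87°

Central angle δ = 2.1366 rad. Interpolating on the sphere with fraction f = 0.64:
P = [sin((1−f)δ)·A + sin(fδ)·B] / sin δ = 0.8239·A + 1.1602·B in Cartesian coordinates,
giving P = (0.0226, 0.0115, 0.9997), i.e. latitude 88.55°, longitude 26.87°.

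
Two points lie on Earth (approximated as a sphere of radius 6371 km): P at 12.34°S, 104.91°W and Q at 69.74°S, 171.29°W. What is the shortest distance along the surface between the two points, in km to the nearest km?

7824 km

With latitudes φ₁ = -12.340°, φ₂ = -69.740° and longitude difference Δλ = -66.380°:
Haversine: a = sin²(Δφ/2) + cos φ₁ cos φ₂ sin²(Δλ/2) = 0.2306 + (0.9769)(0.3463)(0.2997) = 0.33199.
Central angle c = 2·arcsin(√a) = 1.22810 rad.
Distance = R·c = 6371 × 1.2281 ≈ 7824 km.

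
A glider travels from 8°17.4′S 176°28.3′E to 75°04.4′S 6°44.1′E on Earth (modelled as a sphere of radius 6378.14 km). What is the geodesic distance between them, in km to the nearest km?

10731 km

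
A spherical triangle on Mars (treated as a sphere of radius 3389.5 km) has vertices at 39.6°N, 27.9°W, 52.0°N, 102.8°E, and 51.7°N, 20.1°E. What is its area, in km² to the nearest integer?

Side lengths (central angles): a = 0.8408, b = 0.6098, c = 1.3766 rad; semiperimeter s = 1.4136.
By l'Huilier's theorem, tan(E/4) = √[tan(s/2) tan((s−a)/2) tan((s−b)/2) tan((s−c)/2)], giving spherical excess E = 0.1777 rad.
Area = E·R² = 0.1777 × (3389.5)² ≈ 2041179 km².

2041179 km²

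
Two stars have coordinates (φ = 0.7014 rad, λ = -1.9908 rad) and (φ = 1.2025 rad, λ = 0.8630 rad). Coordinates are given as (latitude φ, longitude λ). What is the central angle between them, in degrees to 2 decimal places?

70.23°

In radians: φ₁ = 0.7014, φ₂ = 1.2025, Δλ = 163.511° = 2.8538 rad.
cos c = sin φ₁ sin φ₂ + cos φ₁ cos φ₂ cos Δλ = (0.6453)(0.9329) + (0.7639)(0.3600)(-0.9589) = 0.33829,
so c = arccos(0.33829) = 1.22570 rad.
So the angular separation is 70.23°.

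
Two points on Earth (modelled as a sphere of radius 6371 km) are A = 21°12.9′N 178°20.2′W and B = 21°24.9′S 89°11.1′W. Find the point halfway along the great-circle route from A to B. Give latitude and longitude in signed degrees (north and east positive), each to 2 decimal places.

The central angle between A and B is δ = 1.6904 rad.
With f = 0.5, the slerp weights are sin((1−f)δ)/sin δ = 0.7535 and sin(fδ)/sin δ = 0.7535.
Weighted sum of the unit vectors: (0.7535)·(-0.9318,-0.0271,0.3619) + (0.7535)·(0.0132,-0.9309,-0.3651) = (-0.6921, -0.7218, -0.0025).
Converting back: φ = atan2(z, √(x²+y²)) = -0.14°, λ = atan2(y, x) = -133.80°.

-0.14°, -133.80°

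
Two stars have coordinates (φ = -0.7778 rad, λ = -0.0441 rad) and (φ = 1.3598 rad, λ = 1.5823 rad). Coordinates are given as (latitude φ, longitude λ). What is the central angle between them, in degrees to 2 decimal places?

133.98°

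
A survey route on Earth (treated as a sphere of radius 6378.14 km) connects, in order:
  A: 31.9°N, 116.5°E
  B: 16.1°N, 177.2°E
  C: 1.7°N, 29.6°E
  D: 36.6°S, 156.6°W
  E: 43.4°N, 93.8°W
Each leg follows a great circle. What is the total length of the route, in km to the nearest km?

49333 km

Leg A→B: central angle 0.9935 rad, distance 6337.0 km.
Leg B→C: central angle 2.5025 rad, distance 15961.2 km.
Leg C→D: central angle 2.5243 rad, distance 16100.4 km.
Leg D→E: central angle 1.7143 rad, distance 10934.2 km.
Total: 6337.0 + 15961.2 + 16100.4 + 10934.2 ≈ 49333 km.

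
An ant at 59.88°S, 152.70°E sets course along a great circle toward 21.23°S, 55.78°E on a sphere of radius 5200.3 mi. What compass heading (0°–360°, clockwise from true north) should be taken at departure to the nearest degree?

With φ₁ = -1.0451, φ₂ = -0.3705, Δλ = -1.6916 rad, the forward-azimuth formula gives
θ = atan2( sin Δλ cos φ₂ , cos φ₁ sin φ₂ − sin φ₁ cos φ₂ cos Δλ ) = atan2(-0.9253, -0.2789) = -106.77°.
Adding 360° brings this into [0°, 360°): 253°.

253°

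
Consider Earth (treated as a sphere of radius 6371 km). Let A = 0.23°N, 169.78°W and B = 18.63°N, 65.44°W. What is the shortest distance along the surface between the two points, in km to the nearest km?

11508 km

With latitudes φ₁ = 0.230°, φ₂ = 18.630° and longitude difference Δλ = 104.340°:
cos c = sin φ₁ sin φ₂ + cos φ₁ cos φ₂ cos Δλ = (0.0040)(0.3195) + (1.0000)(0.9476)(-0.2477) = -0.23341,
so c = arccos(-0.23341) = 1.80638 rad.
Distance = R·c = 6371 × 1.8064 ≈ 11508 km.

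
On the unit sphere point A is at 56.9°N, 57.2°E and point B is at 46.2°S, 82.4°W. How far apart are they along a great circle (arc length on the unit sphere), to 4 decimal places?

2.6736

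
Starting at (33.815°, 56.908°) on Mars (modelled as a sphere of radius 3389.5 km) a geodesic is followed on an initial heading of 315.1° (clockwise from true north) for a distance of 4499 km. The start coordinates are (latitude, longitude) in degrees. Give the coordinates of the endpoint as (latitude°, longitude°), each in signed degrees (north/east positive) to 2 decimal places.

Angular distance δ = d/R = 4499/3389.5 = 1.32733 rad; initial bearing θ = 5.4995 rad.
sin φ₂ = sin φ₁ cos δ + cos φ₁ sin δ cos θ = (0.5565)(0.2411) + (0.8308)(0.9705)(0.7083) = 0.7053, so φ₂ = 44.86°.
Δλ = atan2(sin θ sin δ cos φ₁, cos δ − sin φ₁ sin φ₂) = atan2(-0.5692, -0.1515) = -104.901°.
λ₂ = 56.908° − 104.901° = -47.99°.

44.86°, -47.99°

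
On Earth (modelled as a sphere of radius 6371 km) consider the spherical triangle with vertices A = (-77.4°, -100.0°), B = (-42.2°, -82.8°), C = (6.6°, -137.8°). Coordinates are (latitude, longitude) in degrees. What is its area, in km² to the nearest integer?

18191176 km²

Side lengths (central angles): a = 1.2187, b = 1.5117, c = 0.6268 rad; semiperimeter s = 1.6786.
By l'Huilier's theorem, tan(E/4) = √[tan(s/2) tan((s−a)/2) tan((s−b)/2) tan((s−c)/2)], giving spherical excess E = 0.4482 rad.
Area = E·R² = 0.4482 × (6371)² ≈ 18191176 km².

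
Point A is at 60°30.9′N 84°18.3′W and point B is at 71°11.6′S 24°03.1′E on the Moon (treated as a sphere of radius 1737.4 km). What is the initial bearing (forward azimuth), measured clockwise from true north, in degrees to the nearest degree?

Δλ = 108.357° = 1.8912 rad.
y = sin Δλ · cos φ₂ = (0.9491)(0.3224) = 0.3060
x = cos φ₁ sin φ₂ − sin φ₁ cos φ₂ cos Δλ = (0.4922)(-0.9466) − (0.8705)(0.3224)(-0.3149) = -0.3775
θ = atan2(y, x) = 140.98°, so the bearing is 141°.

141°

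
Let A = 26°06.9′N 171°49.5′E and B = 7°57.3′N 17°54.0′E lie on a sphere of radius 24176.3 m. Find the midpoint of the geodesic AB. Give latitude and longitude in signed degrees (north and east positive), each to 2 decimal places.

53.04°, 82.92°

Central angle δ = 2.4007 rad. Interpolating on the sphere with fraction f = 0.5:
P = [sin((1−f)δ)·A + sin(fδ)·B] / sin δ = 1.3810·A + 1.3810·B in Cartesian coordinates,
giving P = (0.0741, 0.5967, 0.7990), i.e. latitude 53.04°, longitude 82.92°.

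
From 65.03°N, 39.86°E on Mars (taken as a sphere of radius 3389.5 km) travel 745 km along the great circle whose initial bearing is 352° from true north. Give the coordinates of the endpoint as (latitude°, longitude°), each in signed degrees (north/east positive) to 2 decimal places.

77.39°, 31.87°

Angular distance δ = d/R = 745/3389.5 = 0.21980 rad; initial bearing θ = 6.1436 rad.
sin φ₂ = sin φ₁ cos δ + cos φ₁ sin δ cos θ = (0.9065)(0.9759) + (0.4221)(0.2180)(0.9903) = 0.9759, so φ₂ = 77.39°.
Δλ = atan2(sin θ sin δ cos φ₁, cos δ − sin φ₁ sin φ₂) = atan2(-0.0128, 0.0913) = -7.987°.
λ₂ = 39.860° − 7.987° = 31.87°.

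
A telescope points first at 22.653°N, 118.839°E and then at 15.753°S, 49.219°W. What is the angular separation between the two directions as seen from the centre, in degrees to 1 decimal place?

With latitudes φ₁ = 22.653°, φ₂ = -15.753° and longitude difference Δλ = -168.058°:
cos c = sin φ₁ sin φ₂ + cos φ₁ cos φ₂ cos Δλ = (0.3851)(-0.2715) + (0.9229)(0.9624)(-0.9784) = -0.97353,
so c = arccos(-0.97353) = 2.91102 rad.
So the angular separation is 166.8°.

166.8°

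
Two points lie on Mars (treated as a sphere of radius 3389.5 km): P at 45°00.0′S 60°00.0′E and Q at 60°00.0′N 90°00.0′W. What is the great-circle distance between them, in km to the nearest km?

9271 km

Let φ₁ = -0.7854 rad, φ₂ = 1.0472 rad, and Δλ = -2.6180 rad.
cos c = sin φ₁ sin φ₂ + cos φ₁ cos φ₂ cos Δλ = (-0.7071)(0.8660) + (0.7071)(0.5000)(-0.8660) = -0.91856,
so c = arccos(-0.91856) = 2.73521 rad.
Distance = R·c = 3389.5 × 2.7352 ≈ 9271 km.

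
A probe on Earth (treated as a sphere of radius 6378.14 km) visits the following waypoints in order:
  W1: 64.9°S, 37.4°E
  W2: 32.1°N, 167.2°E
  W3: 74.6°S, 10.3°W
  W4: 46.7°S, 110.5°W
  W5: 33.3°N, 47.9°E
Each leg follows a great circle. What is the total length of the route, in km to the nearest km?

Leg W1→W2: central angle 2.3621 rad, distance 15065.5 km.
Leg W2→W3: central angle 2.3995 rad, distance 15304.4 km.
Leg W3→W4: central angle 0.8374 rad, distance 5341.1 km.
Leg W4→W5: central angle 2.7721 rad, distance 17681.1 km.
Total: 15065.5 + 15304.4 + 5341.1 + 17681.1 ≈ 53392 km.

53392 km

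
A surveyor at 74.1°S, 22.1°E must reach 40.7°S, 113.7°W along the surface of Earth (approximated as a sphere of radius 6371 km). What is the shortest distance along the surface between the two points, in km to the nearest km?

6831 km

Let φ₁ = -1.2933 rad, φ₂ = -0.7103 rad, and Δλ = -2.3702 rad.
Haversine: a = sin²(Δφ/2) + cos φ₁ cos φ₂ sin²(Δλ/2) = 0.0826 + (0.2740)(0.7581)(0.8585) = 0.26088.
Central angle c = 2·arcsin(√a) = 1.07214 rad.
Distance = R·c = 6371 × 1.0721 ≈ 6831 km.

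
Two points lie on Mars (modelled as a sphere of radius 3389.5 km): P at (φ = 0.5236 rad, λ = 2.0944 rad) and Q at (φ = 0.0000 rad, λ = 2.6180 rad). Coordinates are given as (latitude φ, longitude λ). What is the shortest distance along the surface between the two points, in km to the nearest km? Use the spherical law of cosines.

2450 km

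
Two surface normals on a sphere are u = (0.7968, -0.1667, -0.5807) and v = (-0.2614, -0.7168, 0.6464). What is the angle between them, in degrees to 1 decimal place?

117.7°

u·v = -0.4642; |u| = 0.9999, |v| = 1.0000.
cos θ = (u·v)/(|u||v|) = -0.4642, so θ = 117.7°.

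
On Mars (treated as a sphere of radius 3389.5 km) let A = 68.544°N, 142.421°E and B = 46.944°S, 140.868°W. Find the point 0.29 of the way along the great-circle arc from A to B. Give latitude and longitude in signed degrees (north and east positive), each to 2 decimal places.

38.58°, -176.45°

Central angle δ = 2.2429 rad. Interpolating on the sphere with fraction f = 0.29:
P = [sin((1−f)δ)·A + sin(fδ)·B] / sin δ = 1.2776·A + 0.7739·B in Cartesian coordinates,
giving P = (-0.7802, -0.0484, 0.6237), i.e. latitude 38.58°, longitude -176.45°.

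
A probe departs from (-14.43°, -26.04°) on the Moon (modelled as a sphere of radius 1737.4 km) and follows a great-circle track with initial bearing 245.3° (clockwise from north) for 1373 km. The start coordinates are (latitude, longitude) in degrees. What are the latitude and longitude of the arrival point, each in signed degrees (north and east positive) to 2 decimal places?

-27.57°, -72.78°

Angular distance δ = d/R = 1373/1737.4 = 0.79026 rad; initial bearing θ = 4.2813 rad.
sin φ₂ = sin φ₁ cos δ + cos φ₁ sin δ cos θ = (-0.2492)(0.7037) + (0.9685)(0.7105)(-0.4179) = -0.4629, so φ₂ = -27.57°.
Δλ = atan2(sin θ sin δ cos φ₁, cos δ − sin φ₁ sin φ₂) = atan2(-0.6252, 0.5883) = -46.740°.
λ₂ = -26.040° − 46.740° = -72.78°.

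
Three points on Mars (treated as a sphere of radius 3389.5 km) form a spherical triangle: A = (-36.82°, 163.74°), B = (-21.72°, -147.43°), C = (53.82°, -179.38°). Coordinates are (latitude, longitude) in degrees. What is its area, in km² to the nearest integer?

8070248 km²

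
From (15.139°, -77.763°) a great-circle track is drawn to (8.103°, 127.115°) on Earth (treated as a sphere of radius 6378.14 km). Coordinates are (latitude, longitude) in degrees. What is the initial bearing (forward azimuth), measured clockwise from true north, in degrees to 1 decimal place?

311.7°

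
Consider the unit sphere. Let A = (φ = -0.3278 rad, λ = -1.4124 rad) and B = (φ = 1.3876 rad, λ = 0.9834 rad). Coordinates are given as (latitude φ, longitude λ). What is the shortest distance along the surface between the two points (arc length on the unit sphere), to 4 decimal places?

2.0300

With latitudes φ₁ = -18.782°, φ₂ = 79.504° and longitude difference Δλ = 137.269°:
cos c = sin φ₁ sin φ₂ + cos φ₁ cos φ₂ cos Δλ = (-0.3220)(0.9833) + (0.9468)(0.1822)(-0.7346) = -0.44326,
so c = arccos(-0.44326) = 2.03003 rad.
On the unit sphere the arc length equals the central angle: 2.0300.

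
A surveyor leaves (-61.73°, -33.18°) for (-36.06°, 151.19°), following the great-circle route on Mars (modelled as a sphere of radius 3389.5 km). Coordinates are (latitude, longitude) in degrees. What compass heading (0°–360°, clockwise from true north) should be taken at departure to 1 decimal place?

183.6°

With φ₁ = -1.0774, φ₂ = -0.6294, Δλ = -3.0653 rad, the forward-azimuth formula gives
θ = atan2( sin Δλ cos φ₂ , cos φ₁ sin φ₂ − sin φ₁ cos φ₂ cos Δλ ) = atan2(-0.0616, -0.9887) = -176.43°.
Adding 360° brings this into [0°, 360°): 183.6°.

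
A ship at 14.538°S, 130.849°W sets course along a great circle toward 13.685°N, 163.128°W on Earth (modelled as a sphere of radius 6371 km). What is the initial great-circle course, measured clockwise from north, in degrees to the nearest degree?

310°

With φ₁ = -0.2537, φ₂ = 0.2388, Δλ = -0.5634 rad, the forward-azimuth formula gives
θ = atan2( sin Δλ cos φ₂ , cos φ₁ sin φ₂ − sin φ₁ cos φ₂ cos Δλ ) = atan2(-0.5189, 0.4352) = -50.01°.
Adding 360° brings this into [0°, 360°): 310°.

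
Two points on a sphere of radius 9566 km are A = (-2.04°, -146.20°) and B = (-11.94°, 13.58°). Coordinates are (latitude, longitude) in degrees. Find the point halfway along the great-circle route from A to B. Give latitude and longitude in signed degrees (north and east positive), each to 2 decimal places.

Central angle δ = 2.7144 rad. Interpolating on the sphere with fraction f = 0.5:
P = [sin((1−f)δ)·A + sin(fδ)·B] / sin δ = 2.3586·A + 2.3586·B in Cartesian coordinates,
giving P = (0.2843, -0.7694, -0.5719), i.e. latitude -34.89°, longitude -69.72°.

-34.89°, -69.72°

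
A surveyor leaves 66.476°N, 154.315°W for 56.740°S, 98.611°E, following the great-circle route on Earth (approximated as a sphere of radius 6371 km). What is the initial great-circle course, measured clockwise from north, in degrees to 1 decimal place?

250.5°

With φ₁ = 1.1602, φ₂ = -0.9903, Δλ = -1.8688 rad, the forward-azimuth formula gives
θ = atan2( sin Δλ cos φ₂ , cos φ₁ sin φ₂ − sin φ₁ cos φ₂ cos Δλ ) = atan2(-0.5243, -0.1861) = -109.54°.
Adding 360° brings this into [0°, 360°): 250.5°.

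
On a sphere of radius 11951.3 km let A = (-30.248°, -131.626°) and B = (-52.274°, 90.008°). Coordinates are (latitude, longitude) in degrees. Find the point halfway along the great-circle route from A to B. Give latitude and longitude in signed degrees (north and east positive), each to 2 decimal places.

-66.06°, -176.63°

The central angle between A and B is δ = 1.5674 rad.
With f = 0.5, the slerp weights are sin((1−f)δ)/sin δ = 0.7059 and sin(fδ)/sin δ = 0.7059.
Weighted sum of the unit vectors: (0.7059)·(-0.5738,-0.6457,-0.5037) + (0.7059)·(-0.0001,0.6119,-0.7909) = (-0.4051, -0.0239, -0.9139).
Converting back: φ = atan2(z, √(x²+y²)) = -66.06°, λ = atan2(y, x) = -176.63°.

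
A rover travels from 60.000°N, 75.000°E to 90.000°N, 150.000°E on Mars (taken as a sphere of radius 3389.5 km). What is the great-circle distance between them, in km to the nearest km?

1775 km

With latitudes φ₁ = 60.000°, φ₂ = 90.000° and longitude difference Δλ = 75.000°:
cos c = sin φ₁ sin φ₂ + cos φ₁ cos φ₂ cos Δλ = (0.8660)(1.0000) + (0.5000)(0.0000)(0.2588) = 0.86603,
so c = arccos(0.86603) = 0.52360 rad.
Distance = R·c = 3389.5 × 0.5236 ≈ 1775 km.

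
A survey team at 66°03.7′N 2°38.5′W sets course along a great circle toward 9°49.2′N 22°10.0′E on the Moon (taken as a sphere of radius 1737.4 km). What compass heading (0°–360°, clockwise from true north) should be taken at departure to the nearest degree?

Δλ = 24.808° = 0.4330 rad.
y = sin Δλ · cos φ₂ = (0.4196)(0.9853) = 0.4134
x = cos φ₁ sin φ₂ − sin φ₁ cos φ₂ cos Δλ = (0.4058)(0.1706) − (0.9140)(0.9853)(0.9077) = -0.7483
θ = atan2(y, x) = 151.08°, so the bearing is 151°.

151°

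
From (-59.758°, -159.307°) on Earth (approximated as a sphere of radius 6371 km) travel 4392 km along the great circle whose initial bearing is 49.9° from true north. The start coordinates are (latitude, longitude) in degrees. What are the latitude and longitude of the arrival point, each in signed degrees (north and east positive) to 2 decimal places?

Angular distance δ = d/R = 4392/6371 = 0.68937 rad; initial bearing θ = 0.8709 rad.
sin φ₂ = sin φ₁ cos δ + cos φ₁ sin δ cos θ = (-0.8639)(0.7716) + (0.5037)(0.6361)(0.6441) = -0.4603, so φ₂ = -27.41°.
Δλ = atan2(sin θ sin δ cos φ₁, cos δ − sin φ₁ sin φ₂) = atan2(0.2450, 0.3740) = 33.232°.
λ₂ = -159.307° + 33.232° = -126.07°.

-27.41°, -126.07°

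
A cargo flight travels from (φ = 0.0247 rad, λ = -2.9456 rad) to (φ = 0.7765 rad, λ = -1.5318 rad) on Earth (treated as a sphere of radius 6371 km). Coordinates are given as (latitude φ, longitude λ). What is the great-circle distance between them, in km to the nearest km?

In radians: φ₁ = 0.0247, φ₂ = 0.7765, Δλ = 81.005° = 1.4138 rad.
cos c = sin φ₁ sin φ₂ + cos φ₁ cos φ₂ cos Δλ = (0.0247)(0.7008) + (0.9997)(0.7134)(0.1564) = 0.12881,
so c = arccos(0.12881) = 1.44163 rad.
Distance = R·c = 6371 × 1.4416 ≈ 9185 km.

9185 km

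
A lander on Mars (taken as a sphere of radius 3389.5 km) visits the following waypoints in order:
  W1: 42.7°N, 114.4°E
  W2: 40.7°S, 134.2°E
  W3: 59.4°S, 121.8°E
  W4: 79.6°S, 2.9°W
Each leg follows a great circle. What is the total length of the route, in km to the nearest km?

8457 km

Leg W1→W2: central angle 1.4887 rad, distance 5046.0 km.
Leg W2→W3: central angle 0.3534 rad, distance 1197.8 km.
Leg W3→W4: central angle 0.6530 rad, distance 2213.2 km.
Total: 5046.0 + 1197.8 + 2213.2 ≈ 8457 km.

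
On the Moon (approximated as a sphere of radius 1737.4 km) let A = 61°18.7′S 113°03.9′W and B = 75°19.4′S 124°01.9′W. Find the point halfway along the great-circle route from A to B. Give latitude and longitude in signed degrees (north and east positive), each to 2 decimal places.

Central angle δ = 0.2536 rad. Interpolating on the sphere with fraction f = 0.5:
P = [sin((1−f)δ)·A + sin(fδ)·B] / sin δ = 0.5040·A + 0.5040·B in Cartesian coordinates,
giving P = (-0.1663, -0.3285, -0.9298), i.e. latitude -68.40°, longitude -116.85°.

-68.40°, -116.85°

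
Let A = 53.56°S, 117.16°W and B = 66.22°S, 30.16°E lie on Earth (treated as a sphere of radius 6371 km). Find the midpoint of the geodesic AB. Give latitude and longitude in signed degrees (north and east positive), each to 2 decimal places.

-78.98°, -76.62°

Central angle δ = 1.0068 rad. Interpolating on the sphere with fraction f = 0.5:
P = [sin((1−f)δ)·A + sin(fδ)·B] / sin δ = 0.5708·A + 0.5708·B in Cartesian coordinates,
giving P = (0.0442, -0.1860, -0.9815), i.e. latitude -78.98°, longitude -76.62°.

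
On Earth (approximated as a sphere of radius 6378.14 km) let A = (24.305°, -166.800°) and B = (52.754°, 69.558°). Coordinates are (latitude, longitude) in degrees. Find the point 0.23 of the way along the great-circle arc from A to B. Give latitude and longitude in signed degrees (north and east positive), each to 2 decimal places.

The central angle between A and B is δ = 1.5487 rad.
With f = 0.23, the slerp weights are sin((1−f)δ)/sin δ = 0.9295 and sin(fδ)/sin δ = 0.3488.
Weighted sum of the unit vectors: (0.9295)·(-0.8873,-0.2081,0.4116) + (0.3488)·(0.2114,0.5671,0.7960) = (-0.7510, 0.0044, 0.6603).
Converting back: φ = atan2(z, √(x²+y²)) = 41.32°, λ = atan2(y, x) = 179.67°.

41.32°, 179.67°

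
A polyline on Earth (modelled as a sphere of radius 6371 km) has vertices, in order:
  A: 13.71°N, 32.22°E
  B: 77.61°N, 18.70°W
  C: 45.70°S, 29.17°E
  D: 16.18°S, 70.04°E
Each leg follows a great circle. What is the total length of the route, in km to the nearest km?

26745 km

Leg A→B: central angle 1.1994 rad, distance 7641.5 km.
Leg B→C: central angle 2.2124 rad, distance 14095.3 km.
Leg C→D: central angle 0.7860 rad, distance 5007.9 km.
Total: 7641.5 + 14095.3 + 5007.9 ≈ 26745 km.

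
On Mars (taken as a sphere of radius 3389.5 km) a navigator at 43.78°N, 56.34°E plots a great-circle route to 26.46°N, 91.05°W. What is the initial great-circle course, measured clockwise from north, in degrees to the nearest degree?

Δλ = -147.390° = -2.5724 rad.
y = sin Δλ · cos φ₂ = (-0.5389)(0.8952) = -0.4825
x = cos φ₁ sin φ₂ − sin φ₁ cos φ₂ cos Δλ = (0.7220)(0.4456) − (0.6919)(0.8952)(-0.8424) = 0.8435
θ = atan2(y, x) = -29.77°; adding 360° gives 330°.

330°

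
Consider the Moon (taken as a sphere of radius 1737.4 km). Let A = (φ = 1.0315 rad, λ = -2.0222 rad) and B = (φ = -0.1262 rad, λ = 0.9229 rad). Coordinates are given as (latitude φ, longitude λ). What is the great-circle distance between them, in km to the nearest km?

3864 km

In radians: φ₁ = 1.0315, φ₂ = -0.1262, Δλ = 168.742° = 2.9451 rad.
cos c = sin φ₁ sin φ₂ + cos φ₁ cos φ₂ cos Δλ = (0.8581)(-0.1259) + (0.5135)(0.9920)(-0.9808) = -0.60765,
so c = arccos(-0.60765) = 2.22389 rad.
Distance = R·c = 1737.4 × 2.2239 ≈ 3864 km.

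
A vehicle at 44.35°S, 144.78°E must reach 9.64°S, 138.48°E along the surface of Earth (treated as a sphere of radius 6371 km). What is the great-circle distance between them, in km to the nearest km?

3907 km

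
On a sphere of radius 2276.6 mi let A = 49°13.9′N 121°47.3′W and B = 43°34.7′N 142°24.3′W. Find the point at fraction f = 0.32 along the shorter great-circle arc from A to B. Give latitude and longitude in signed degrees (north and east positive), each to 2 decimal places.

47.84°, -128.85°

The central angle between A and B is δ = 0.2660 rad.
With f = 0.32, the slerp weights are sin((1−f)δ)/sin δ = 0.6843 and sin(fδ)/sin δ = 0.3234.
Weighted sum of the unit vectors: (0.6843)·(-0.3440,-0.5551,0.7574) + (0.3234)·(-0.5740,-0.4420,0.6893) = (-0.4210, -0.5228, 0.7412).
Converting back: φ = atan2(z, √(x²+y²)) = 47.84°, λ = atan2(y, x) = -128.85°.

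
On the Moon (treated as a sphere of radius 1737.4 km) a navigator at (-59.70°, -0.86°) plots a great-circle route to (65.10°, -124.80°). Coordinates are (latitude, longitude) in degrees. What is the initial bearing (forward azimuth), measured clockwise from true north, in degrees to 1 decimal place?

306.1°

With φ₁ = -1.0420, φ₂ = 1.1362, Δλ = -2.1632 rad, the forward-azimuth formula gives
θ = atan2( sin Δλ cos φ₂ , cos φ₁ sin φ₂ − sin φ₁ cos φ₂ cos Δλ ) = atan2(-0.3493, 0.2547) = -53.91°.
Adding 360° brings this into [0°, 360°): 306.1°.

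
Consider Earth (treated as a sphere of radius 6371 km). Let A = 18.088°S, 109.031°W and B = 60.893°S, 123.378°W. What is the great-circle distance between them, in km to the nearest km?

Let φ₁ = -0.3157 rad, φ₂ = -1.0628 rad, and Δλ = -0.2504 rad.
cos c = sin φ₁ sin φ₂ + cos φ₁ cos φ₂ cos Δλ = (-0.3105)(-0.8737) + (0.9506)(0.4864)(0.9688) = 0.71925,
so c = arccos(0.71925) = 0.76807 rad.
Distance = R·c = 6371 × 0.7681 ≈ 4893 km.

4893 km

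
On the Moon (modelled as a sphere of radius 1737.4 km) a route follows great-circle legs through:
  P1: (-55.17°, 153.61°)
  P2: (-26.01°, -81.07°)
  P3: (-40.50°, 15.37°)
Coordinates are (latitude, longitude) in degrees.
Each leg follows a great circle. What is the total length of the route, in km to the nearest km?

Leg P1→P2: central angle 1.5075 rad, distance 2619.2 km.
Leg P2→P3: central angle 1.3611 rad, distance 2364.8 km.
Total: 2619.2 + 2364.8 ≈ 4984 km.

4984 km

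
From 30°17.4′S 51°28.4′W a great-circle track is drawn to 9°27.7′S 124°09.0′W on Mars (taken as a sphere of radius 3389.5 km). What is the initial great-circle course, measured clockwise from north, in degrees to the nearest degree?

Δλ = -72.677° = -1.2684 rad.
y = sin Δλ · cos φ₂ = (-0.9546)(0.9864) = -0.9417
x = cos φ₁ sin φ₂ − sin φ₁ cos φ₂ cos Δλ = (0.8635)(-0.1644) − (-0.5044)(0.9864)(0.2978) = 0.0062
θ = atan2(y, x) = -89.62°; adding 360° gives 270°.

270°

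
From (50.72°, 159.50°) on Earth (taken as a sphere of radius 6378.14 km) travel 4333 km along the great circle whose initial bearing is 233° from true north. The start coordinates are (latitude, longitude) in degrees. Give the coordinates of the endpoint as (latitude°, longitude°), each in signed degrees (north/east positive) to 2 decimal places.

21.27°, 126.92°

Angular distance δ = d/R = 4333/6378.14 = 0.67935 rad; initial bearing θ = 4.0666 rad.
sin φ₂ = sin φ₁ cos δ + cos φ₁ sin δ cos θ = (0.7741)(0.7780) + (0.6331)(0.6283)(-0.6018) = 0.3628, so φ₂ = 21.27°.
Δλ = atan2(sin θ sin δ cos φ₁, cos δ − sin φ₁ sin φ₂) = atan2(-0.3177, 0.4971) = -32.579°.
λ₂ = 159.500° − 32.579° = 126.92°.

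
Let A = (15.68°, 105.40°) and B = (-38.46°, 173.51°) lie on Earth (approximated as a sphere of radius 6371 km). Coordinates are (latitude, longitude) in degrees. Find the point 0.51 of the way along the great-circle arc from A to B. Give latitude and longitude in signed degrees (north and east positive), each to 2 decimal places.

-14.21°, 136.10°

The central angle between A and B is δ = 1.4576 rad.
With f = 0.51, the slerp weights are sin((1−f)δ)/sin δ = 0.6592 and sin(fδ)/sin δ = 0.6811.
Weighted sum of the unit vectors: (0.6592)·(-0.2557,0.9282,0.2703) + (0.6811)·(-0.7780,0.0885,-0.6220) = (-0.6985, 0.6722, -0.2455).
Converting back: φ = atan2(z, √(x²+y²)) = -14.21°, λ = atan2(y, x) = 136.10°.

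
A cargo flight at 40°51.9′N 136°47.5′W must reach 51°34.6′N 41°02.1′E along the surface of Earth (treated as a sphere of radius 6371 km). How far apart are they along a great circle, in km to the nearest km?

In radians: φ₁ = 0.7132, φ₂ = 0.9002, Δλ = 177.827° = 3.1037 rad.
cos c = sin φ₁ sin φ₂ + cos φ₁ cos φ₂ cos Δλ = (0.6543)(0.7834) + (0.7563)(0.6215)(-0.9993) = 0.04294,
so c = arccos(0.04294) = 1.52784 rad.
Distance = R·c = 6371 × 1.5278 ≈ 9734 km.

9734 km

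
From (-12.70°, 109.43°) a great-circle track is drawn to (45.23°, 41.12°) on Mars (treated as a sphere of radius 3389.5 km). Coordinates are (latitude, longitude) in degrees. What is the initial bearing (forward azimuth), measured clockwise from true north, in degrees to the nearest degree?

319°

With φ₁ = -0.2217, φ₂ = 0.7894, Δλ = -1.1922 rad, the forward-azimuth formula gives
θ = atan2( sin Δλ cos φ₂ , cos φ₁ sin φ₂ − sin φ₁ cos φ₂ cos Δλ ) = atan2(-0.6544, 0.7498) = -41.11°.
Adding 360° brings this into [0°, 360°): 319°.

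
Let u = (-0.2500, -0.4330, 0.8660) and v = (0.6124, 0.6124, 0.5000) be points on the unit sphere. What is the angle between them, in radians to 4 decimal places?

1.5561 rad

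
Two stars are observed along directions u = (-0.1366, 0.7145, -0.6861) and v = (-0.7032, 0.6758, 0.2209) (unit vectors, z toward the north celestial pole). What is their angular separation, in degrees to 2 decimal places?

64.70°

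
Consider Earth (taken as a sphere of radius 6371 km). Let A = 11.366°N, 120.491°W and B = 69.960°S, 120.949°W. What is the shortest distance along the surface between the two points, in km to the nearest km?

In radians: φ₁ = 0.1984, φ₂ = -1.2210, Δλ = -0.458° = -0.0080 rad.
Haversine: a = sin²(Δφ/2) + cos φ₁ cos φ₂ sin²(Δλ/2) = 0.4246 + (0.9804)(0.3427)(0.0000) = 0.42460.
Central angle c = 2·arcsin(√a) = 1.41942 rad.
Distance = R·c = 6371 × 1.4194 ≈ 9043 km.

9043 km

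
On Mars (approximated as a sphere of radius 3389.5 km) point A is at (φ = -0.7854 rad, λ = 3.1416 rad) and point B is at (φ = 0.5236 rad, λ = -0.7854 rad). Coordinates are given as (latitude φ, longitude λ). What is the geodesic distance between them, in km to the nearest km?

8392 km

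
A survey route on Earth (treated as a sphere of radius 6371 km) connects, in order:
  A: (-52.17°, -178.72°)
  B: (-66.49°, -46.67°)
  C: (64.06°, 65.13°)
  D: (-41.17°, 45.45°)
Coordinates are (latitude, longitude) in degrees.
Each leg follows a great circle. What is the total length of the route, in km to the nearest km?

35036 km

Leg A→B: central angle 0.9759 rad, distance 6217.6 km.
Leg B→C: central angle 2.6668 rad, distance 16990.5 km.
Leg C→D: central angle 1.8566 rad, distance 11828.4 km.
Total: 6217.6 + 16990.5 + 11828.4 ≈ 35036 km.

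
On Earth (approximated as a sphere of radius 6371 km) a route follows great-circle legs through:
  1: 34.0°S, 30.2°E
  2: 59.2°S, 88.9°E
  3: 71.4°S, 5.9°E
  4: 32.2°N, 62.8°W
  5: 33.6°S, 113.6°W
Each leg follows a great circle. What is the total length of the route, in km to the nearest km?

30506 km

Leg 1→2: central angle 0.7942 rad, distance 5059.8 km.
Leg 2→3: central angle 0.5845 rad, distance 3723.7 km.
Leg 3→4: central angle 1.9900 rad, distance 12678.1 km.
Leg 4→5: central angle 1.4196 rad, distance 9044.6 km.
Total: 5059.8 + 3723.7 + 12678.1 + 9044.6 ≈ 30506 km.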